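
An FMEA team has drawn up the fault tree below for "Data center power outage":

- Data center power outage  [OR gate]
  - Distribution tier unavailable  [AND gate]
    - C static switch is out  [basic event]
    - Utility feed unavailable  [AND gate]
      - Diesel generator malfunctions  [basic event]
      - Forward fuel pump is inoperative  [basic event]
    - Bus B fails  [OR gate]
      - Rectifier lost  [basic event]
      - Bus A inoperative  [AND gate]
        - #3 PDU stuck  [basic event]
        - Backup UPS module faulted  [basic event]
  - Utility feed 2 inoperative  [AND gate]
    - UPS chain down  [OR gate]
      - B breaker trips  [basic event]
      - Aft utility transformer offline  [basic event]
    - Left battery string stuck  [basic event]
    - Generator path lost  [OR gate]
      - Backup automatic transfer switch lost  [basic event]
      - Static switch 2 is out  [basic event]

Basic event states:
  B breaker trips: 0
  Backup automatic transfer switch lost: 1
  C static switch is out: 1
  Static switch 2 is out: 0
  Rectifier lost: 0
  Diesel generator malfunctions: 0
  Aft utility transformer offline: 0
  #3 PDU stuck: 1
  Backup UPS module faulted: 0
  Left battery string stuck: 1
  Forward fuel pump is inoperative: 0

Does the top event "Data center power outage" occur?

No

Utility feed unavailable [AND]: Diesel generator malfunctions=not, Forward fuel pump is inoperative=not → not all inputs occur → does not occur.
Bus A inoperative [AND]: #3 PDU stuck=occurs, Backup UPS module faulted=not → not all inputs occur → does not occur.
Bus B fails [OR]: Rectifier lost=not, Bus A inoperative=not → no input occurs → does not occur.
Distribution tier unavailable [AND]: C static switch is out=occurs, Utility feed unavailable=not, Bus B fails=not → not all inputs occur → does not occur.
UPS chain down [OR]: B breaker trips=not, Aft utility transformer offline=not → no input occurs → does not occur.
Generator path lost [OR]: Backup automatic transfer switch lost=occurs, Static switch 2 is out=not → at least one input occurs → occurs.
Utility feed 2 inoperative [AND]: UPS chain down=not, Left battery string stuck=occurs, Generator path lost=occurs → not all inputs occur → does not occur.
Data center power outage [OR]: Distribution tier unavailable=not, Utility feed 2 inoperative=not → no input occurs → does not occur.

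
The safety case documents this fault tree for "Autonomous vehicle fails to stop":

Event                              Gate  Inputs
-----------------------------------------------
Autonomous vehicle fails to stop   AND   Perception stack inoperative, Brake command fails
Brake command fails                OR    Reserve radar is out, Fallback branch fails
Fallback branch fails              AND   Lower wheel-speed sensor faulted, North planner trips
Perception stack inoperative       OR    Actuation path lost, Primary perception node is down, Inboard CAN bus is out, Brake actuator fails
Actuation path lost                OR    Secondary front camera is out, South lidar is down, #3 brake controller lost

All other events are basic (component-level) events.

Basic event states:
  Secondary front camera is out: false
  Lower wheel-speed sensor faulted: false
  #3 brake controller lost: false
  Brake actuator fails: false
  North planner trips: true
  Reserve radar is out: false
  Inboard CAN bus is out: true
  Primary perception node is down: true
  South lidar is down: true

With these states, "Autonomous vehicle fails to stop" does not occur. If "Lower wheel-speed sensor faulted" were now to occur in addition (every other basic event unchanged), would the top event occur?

Counterfactual: set "Lower wheel-speed sensor faulted" to occurred.
Actuation path lost [OR]: Secondary front camera is out=not, South lidar is down=occurs, #3 brake controller lost=not → at least one input occurs → occurs.
Perception stack inoperative [OR]: Actuation path lost=occurs, Primary perception node is down=occurs, Inboard CAN bus is out=occurs, Brake actuator fails=not → at least one input occurs → occurs.
Fallback branch fails [AND]: Lower wheel-speed sensor faulted=occurs, North planner trips=occurs → all inputs occur → occurs.
Brake command fails [OR]: Reserve radar is out=not, Fallback branch fails=occurs → at least one input occurs → occurs.
Autonomous vehicle fails to stop [AND]: Perception stack inoperative=occurs, Brake command fails=occurs → all inputs occur → occurs.

Yes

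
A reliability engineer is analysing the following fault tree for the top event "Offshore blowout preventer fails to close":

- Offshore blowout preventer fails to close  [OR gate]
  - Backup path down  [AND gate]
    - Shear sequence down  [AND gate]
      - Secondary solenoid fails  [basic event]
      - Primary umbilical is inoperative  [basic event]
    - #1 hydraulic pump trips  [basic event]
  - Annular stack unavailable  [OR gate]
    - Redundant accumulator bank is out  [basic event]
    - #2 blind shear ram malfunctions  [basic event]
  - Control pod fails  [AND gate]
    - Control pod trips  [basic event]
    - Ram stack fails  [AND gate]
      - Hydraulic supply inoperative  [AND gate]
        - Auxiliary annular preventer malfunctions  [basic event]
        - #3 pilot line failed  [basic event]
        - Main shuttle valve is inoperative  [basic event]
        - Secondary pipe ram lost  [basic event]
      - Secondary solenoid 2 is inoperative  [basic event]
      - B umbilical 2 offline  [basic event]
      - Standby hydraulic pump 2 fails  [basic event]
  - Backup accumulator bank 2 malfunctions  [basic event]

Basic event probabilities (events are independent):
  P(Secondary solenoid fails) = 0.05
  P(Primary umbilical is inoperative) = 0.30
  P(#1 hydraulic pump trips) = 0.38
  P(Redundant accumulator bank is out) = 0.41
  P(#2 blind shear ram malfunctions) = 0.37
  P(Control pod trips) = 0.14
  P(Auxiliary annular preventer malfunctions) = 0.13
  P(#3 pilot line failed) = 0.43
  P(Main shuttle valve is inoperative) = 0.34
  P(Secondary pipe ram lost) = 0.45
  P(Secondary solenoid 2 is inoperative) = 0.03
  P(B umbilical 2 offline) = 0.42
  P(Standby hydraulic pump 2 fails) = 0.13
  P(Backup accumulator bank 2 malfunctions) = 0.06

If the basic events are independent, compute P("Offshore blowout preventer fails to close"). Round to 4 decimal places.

P(Shear sequence down) [AND] = 0.05 × 0.30 = 0.015000
P(Backup path down) [AND] = 0.015000 × 0.38 = 0.005700
P(Annular stack unavailable) [OR] = 1 − (1−0.41) × (1−0.37) = 0.628300
P(Hydraulic supply inoperative) [AND] = 0.13 × 0.43 × 0.34 × 0.45 = 0.008553
P(Ram stack fails) [AND] = 0.008553 × 0.03 × 0.42 × 0.13 = 0.000014
P(Control pod fails) [AND] = 0.14 × 0.000014 = 0.000002
P(Offshore blowout preventer fails to close) [OR] = 1 − (1−0.005700) × (1−0.628300) × (1−0.000002) × (1−0.06) = 0.652594
Rounded to 4 decimal places: P(Offshore blowout preventer fails to close) ≈ 0.6526.

0.6526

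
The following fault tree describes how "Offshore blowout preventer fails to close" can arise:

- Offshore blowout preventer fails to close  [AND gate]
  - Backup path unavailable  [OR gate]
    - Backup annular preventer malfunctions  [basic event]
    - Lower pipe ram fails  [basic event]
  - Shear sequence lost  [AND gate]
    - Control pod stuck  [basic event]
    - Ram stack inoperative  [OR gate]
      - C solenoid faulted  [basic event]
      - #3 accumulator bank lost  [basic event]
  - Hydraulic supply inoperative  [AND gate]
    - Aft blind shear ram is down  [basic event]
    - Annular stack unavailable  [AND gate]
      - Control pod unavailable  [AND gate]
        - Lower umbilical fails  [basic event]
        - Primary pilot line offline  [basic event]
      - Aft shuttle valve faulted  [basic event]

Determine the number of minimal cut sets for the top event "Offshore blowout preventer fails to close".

4

Backup path unavailable [OR]: union of children's cut sets → 2 cut set(s).
Ram stack inoperative [OR]: union of children's cut sets → 2 cut set(s).
Shear sequence lost [AND]: one cut set from each child combined → 1 × 2 = 2 cut set(s).
Control pod unavailable [AND]: one cut set from each child combined → 1 × 1 = 1 cut set(s).
Annular stack unavailable [AND]: one cut set from each child combined → 1 × 1 = 1 cut set(s).
Hydraulic supply inoperative [AND]: one cut set from each child combined → 1 × 1 = 1 cut set(s).
Offshore blowout preventer fails to close [AND]: one cut set from each child combined → 2 × 2 × 1 = 4 cut set(s).
Minimal cut sets: {Aft blind shear ram is down, Aft shuttle valve faulted, Backup annular preventer malfunctions, C solenoid faulted, Control pod stuck, Lower umbilical fails, Primary pilot line offline}; {#3 accumulator bank lost, Aft blind shear ram is down, Aft shuttle valve faulted, Backup annular preventer malfunctions, Control pod stuck, Lower umbilical fails, Primary pilot line offline}; {Aft blind shear ram is down, Aft shuttle valve faulted, C solenoid faulted, Control pod stuck, Lower pipe ram fails, Lower umbilical fails, Primary pilot line offline}; {#3 accumulator bank lost, Aft blind shear ram is down, Aft shuttle valve faulted, Control pod stuck, Lower pipe ram fails, Lower umbilical fails, Primary pilot line offline}.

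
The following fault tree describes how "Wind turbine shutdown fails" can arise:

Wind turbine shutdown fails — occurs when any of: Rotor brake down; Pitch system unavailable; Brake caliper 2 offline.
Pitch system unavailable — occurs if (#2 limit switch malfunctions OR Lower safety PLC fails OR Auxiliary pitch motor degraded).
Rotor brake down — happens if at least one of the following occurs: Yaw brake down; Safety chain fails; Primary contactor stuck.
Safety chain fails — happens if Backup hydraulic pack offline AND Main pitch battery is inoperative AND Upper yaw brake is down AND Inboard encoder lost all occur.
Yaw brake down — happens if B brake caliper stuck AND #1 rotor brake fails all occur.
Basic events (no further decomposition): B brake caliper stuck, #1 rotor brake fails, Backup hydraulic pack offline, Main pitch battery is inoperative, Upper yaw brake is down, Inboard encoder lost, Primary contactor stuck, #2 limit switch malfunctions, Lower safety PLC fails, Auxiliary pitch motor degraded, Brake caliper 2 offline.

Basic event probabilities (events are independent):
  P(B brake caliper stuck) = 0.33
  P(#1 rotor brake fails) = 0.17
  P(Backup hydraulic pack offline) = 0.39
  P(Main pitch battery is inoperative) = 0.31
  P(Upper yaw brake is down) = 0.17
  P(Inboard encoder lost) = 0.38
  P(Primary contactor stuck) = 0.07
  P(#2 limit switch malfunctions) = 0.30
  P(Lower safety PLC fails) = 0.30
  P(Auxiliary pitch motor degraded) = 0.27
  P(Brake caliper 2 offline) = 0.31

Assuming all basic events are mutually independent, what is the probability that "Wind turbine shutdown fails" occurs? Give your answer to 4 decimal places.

P(Yaw brake down) [AND] = 0.33 × 0.17 = 0.056100
P(Safety chain fails) [AND] = 0.39 × 0.31 × 0.17 × 0.38 = 0.007810
P(Rotor brake down) [OR] = 1 − (1−0.056100) × (1−0.007810) × (1−0.07) = 0.129029
P(Pitch system unavailable) [OR] = 1 − (1−0.30) × (1−0.30) × (1−0.27) = 0.642300
P(Wind turbine shutdown fails) [OR] = 1 − (1−0.129029) × (1−0.642300) × (1−0.31) = 0.785033
Rounded to 4 decimal places: P(Wind turbine shutdown fails) ≈ 0.7850.

0.7850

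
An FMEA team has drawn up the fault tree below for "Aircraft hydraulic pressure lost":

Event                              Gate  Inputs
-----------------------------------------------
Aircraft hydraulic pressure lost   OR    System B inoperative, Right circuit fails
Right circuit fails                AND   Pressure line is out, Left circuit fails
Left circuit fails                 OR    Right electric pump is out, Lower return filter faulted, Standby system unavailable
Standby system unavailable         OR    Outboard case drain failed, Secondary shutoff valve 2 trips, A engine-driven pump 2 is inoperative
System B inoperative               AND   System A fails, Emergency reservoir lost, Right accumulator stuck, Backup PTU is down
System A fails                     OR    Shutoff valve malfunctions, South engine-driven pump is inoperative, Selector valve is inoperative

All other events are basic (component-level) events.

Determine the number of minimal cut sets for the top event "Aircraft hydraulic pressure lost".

8

System A fails [OR]: union of children's cut sets → 3 cut set(s).
System B inoperative [AND]: one cut set from each child combined → 3 × 1 × 1 × 1 = 3 cut set(s).
Standby system unavailable [OR]: union of children's cut sets → 3 cut set(s).
Left circuit fails [OR]: union of children's cut sets → 5 cut set(s).
Right circuit fails [AND]: one cut set from each child combined → 1 × 5 = 5 cut set(s).
Aircraft hydraulic pressure lost [OR]: union of children's cut sets → 8 cut set(s).
Minimal cut sets: {Backup PTU is down, Emergency reservoir lost, Right accumulator stuck, Shutoff valve malfunctions}; {Backup PTU is down, Emergency reservoir lost, Right accumulator stuck, South engine-driven pump is inoperative}; {Backup PTU is down, Emergency reservoir lost, Right accumulator stuck, Selector valve is inoperative}; {Pressure line is out, Right electric pump is out}; {Lower return filter faulted, Pressure line is out}; {Outboard case drain failed, Pressure line is out}; {Pressure line is out, Secondary shutoff valve 2 trips}; {A engine-driven pump 2 is inoperative, Pressure line is out}.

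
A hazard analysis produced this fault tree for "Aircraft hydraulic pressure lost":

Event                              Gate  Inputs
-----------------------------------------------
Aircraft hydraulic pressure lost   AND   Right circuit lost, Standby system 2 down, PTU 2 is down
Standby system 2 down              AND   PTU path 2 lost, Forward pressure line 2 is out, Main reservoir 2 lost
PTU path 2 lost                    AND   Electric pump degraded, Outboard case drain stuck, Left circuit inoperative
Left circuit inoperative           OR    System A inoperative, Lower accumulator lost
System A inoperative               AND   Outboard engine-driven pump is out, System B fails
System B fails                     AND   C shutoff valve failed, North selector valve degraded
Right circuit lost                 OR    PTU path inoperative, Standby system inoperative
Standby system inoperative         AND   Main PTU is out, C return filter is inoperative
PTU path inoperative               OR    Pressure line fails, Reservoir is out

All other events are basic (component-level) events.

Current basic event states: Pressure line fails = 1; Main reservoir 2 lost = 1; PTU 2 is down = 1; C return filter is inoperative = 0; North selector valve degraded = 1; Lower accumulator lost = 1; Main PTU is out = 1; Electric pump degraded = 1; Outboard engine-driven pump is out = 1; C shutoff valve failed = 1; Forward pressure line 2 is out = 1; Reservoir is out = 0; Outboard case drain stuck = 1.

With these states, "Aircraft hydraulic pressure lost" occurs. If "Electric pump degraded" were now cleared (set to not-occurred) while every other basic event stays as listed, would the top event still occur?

No

Counterfactual: set "Electric pump degraded" to not occurred.
PTU path inoperative [OR]: Pressure line fails=occurs, Reservoir is out=not → at least one input occurs → occurs.
Standby system inoperative [AND]: Main PTU is out=occurs, C return filter is inoperative=not → not all inputs occur → does not occur.
Right circuit lost [OR]: PTU path inoperative=occurs, Standby system inoperative=not → at least one input occurs → occurs.
System B fails [AND]: C shutoff valve failed=occurs, North selector valve degraded=occurs → all inputs occur → occurs.
System A inoperative [AND]: Outboard engine-driven pump is out=occurs, System B fails=occurs → all inputs occur → occurs.
Left circuit inoperative [OR]: System A inoperative=occurs, Lower accumulator lost=occurs → at least one input occurs → occurs.
PTU path 2 lost [AND]: Electric pump degraded=not, Outboard case drain stuck=occurs, Left circuit inoperative=occurs → not all inputs occur → does not occur.
Standby system 2 down [AND]: PTU path 2 lost=not, Forward pressure line 2 is out=occurs, Main reservoir 2 lost=occurs → not all inputs occur → does not occur.
Aircraft hydraulic pressure lost [AND]: Right circuit lost=occurs, Standby system 2 down=not, PTU 2 is down=occurs → not all inputs occur → does not occur.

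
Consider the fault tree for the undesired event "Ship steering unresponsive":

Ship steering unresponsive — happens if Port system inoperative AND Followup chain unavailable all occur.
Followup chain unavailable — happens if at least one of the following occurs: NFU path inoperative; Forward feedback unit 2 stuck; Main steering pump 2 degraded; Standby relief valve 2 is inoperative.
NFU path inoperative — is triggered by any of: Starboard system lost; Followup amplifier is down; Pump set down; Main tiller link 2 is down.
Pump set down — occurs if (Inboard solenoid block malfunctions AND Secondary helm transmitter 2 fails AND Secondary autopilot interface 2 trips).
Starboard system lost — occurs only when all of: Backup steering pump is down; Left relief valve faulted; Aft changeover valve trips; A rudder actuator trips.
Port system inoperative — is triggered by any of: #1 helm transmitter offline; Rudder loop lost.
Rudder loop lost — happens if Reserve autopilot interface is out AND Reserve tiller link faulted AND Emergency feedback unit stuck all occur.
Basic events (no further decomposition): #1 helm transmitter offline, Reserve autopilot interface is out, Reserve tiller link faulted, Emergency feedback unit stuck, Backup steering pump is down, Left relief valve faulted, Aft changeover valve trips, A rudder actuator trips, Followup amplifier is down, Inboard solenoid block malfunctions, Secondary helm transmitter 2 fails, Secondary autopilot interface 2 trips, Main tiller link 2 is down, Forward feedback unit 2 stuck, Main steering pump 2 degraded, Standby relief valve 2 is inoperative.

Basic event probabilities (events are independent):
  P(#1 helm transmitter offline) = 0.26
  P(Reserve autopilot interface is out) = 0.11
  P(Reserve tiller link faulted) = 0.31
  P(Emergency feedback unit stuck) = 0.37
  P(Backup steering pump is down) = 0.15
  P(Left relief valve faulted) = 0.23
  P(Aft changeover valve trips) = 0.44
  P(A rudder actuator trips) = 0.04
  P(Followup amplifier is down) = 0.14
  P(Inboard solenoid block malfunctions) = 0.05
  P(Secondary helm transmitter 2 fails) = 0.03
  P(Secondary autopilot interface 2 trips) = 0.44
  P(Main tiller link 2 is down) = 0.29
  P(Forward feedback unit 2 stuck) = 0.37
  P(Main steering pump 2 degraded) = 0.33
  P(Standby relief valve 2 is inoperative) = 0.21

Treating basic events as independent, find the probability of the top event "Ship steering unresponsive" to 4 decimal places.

0.2146

P(Rudder loop lost) [AND] = 0.11 × 0.31 × 0.37 = 0.012617
P(Port system inoperative) [OR] = 1 − (1−0.26) × (1−0.012617) = 0.269337
P(Starboard system lost) [AND] = 0.15 × 0.23 × 0.44 × 0.04 = 0.000607
P(Pump set down) [AND] = 0.05 × 0.03 × 0.44 = 0.000660
P(NFU path inoperative) [OR] = 1 − (1−0.000607) × (1−0.14) × (1−0.000660) × (1−0.29) = 0.390173
P(Followup chain unavailable) [OR] = 1 − (1−0.390173) × (1−0.37) × (1−0.33) × (1−0.21) = 0.796648
P(Ship steering unresponsive) [AND] = 0.269337 × 0.796648 = 0.214567
Rounded to 4 decimal places: P(Ship steering unresponsive) ≈ 0.2146.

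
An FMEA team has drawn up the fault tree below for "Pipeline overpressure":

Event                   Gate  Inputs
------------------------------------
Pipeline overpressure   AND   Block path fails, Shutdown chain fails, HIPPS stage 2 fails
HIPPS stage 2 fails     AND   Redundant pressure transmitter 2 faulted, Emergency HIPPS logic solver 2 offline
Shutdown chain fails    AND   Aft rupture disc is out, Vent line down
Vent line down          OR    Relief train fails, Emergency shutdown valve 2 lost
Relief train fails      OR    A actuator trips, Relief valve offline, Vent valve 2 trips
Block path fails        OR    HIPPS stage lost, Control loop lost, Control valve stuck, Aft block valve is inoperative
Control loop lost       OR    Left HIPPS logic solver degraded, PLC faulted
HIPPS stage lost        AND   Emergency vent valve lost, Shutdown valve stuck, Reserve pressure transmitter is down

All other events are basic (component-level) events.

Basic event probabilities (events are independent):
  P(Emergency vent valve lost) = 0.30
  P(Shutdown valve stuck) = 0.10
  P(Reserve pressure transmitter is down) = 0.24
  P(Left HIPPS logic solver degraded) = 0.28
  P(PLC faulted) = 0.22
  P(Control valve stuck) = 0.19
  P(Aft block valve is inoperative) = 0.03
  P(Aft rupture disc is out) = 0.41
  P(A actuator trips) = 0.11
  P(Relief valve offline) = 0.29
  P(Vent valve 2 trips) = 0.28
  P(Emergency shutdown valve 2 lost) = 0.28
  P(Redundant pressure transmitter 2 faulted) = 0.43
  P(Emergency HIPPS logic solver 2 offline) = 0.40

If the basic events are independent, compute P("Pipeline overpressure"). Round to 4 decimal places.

0.0266

P(HIPPS stage lost) [AND] = 0.30 × 0.10 × 0.24 = 0.007200
P(Control loop lost) [OR] = 1 − (1−0.28) × (1−0.22) = 0.438400
P(Block path fails) [OR] = 1 − (1−0.007200) × (1−0.438400) × (1−0.19) × (1−0.03) = 0.561928
P(Relief train fails) [OR] = 1 − (1−0.11) × (1−0.29) × (1−0.28) = 0.545032
P(Vent line down) [OR] = 1 − (1−0.545032) × (1−0.28) = 0.672423
P(Shutdown chain fails) [AND] = 0.41 × 0.672423 = 0.275693
P(HIPPS stage 2 fails) [AND] = 0.43 × 0.40 = 0.172000
P(Pipeline overpressure) [AND] = 0.561928 × 0.275693 × 0.172000 = 0.026646
Rounded to 4 decimal places: P(Pipeline overpressure) ≈ 0.0266.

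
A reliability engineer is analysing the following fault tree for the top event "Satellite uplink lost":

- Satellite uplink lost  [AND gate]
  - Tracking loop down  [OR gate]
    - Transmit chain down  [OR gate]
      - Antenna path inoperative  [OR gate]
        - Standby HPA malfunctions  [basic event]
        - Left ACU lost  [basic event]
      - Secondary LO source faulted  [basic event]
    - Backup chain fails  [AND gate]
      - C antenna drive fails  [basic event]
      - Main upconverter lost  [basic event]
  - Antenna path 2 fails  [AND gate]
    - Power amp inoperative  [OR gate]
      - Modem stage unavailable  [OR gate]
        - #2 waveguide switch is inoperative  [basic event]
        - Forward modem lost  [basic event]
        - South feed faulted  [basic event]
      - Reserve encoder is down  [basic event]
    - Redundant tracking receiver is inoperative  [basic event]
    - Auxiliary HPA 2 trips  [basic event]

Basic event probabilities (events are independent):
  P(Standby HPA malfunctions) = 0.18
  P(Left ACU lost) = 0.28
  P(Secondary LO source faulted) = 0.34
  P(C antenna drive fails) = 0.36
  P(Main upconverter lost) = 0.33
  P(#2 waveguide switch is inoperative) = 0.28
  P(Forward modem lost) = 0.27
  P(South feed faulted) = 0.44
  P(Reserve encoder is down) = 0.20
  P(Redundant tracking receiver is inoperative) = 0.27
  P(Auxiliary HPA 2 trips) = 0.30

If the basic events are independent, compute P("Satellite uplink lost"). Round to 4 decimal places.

P(Antenna path inoperative) [OR] = 1 − (1−0.18) × (1−0.28) = 0.409600
P(Transmit chain down) [OR] = 1 − (1−0.409600) × (1−0.34) = 0.610336
P(Backup chain fails) [AND] = 0.36 × 0.33 = 0.118800
P(Tracking loop down) [OR] = 1 − (1−0.610336) × (1−0.118800) = 0.656628
P(Modem stage unavailable) [OR] = 1 − (1−0.28) × (1−0.27) × (1−0.44) = 0.705664
P(Power amp inoperative) [OR] = 1 − (1−0.705664) × (1−0.20) = 0.764531
P(Antenna path 2 fails) [AND] = 0.764531 × 0.27 × 0.30 = 0.061927
P(Satellite uplink lost) [AND] = 0.656628 × 0.061927 = 0.040663
Rounded to 4 decimal places: P(Satellite uplink lost) ≈ 0.0407.

0.0407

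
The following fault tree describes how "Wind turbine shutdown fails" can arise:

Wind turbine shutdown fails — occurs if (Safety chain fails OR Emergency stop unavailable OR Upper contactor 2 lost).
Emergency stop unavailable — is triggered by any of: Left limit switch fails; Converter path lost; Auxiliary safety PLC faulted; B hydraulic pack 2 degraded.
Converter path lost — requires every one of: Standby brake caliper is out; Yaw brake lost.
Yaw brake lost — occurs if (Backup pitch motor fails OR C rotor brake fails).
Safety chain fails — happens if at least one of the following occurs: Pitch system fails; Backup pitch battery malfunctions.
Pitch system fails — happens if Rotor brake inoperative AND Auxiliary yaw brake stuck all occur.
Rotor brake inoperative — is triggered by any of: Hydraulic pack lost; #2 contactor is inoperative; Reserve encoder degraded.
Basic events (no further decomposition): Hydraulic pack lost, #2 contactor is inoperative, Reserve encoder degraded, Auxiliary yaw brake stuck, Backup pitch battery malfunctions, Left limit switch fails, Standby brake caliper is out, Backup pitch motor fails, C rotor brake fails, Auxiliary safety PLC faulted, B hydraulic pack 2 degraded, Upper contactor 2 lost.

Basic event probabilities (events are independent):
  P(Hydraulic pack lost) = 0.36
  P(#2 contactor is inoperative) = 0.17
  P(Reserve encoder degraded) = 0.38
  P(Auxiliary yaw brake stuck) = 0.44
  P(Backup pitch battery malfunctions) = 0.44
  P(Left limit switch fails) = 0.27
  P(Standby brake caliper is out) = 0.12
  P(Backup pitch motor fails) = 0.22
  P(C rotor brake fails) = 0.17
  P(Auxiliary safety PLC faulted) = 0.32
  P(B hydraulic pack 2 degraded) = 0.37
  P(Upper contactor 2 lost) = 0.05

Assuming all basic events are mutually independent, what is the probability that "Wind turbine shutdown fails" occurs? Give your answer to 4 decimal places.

P(Rotor brake inoperative) [OR] = 1 − (1−0.36) × (1−0.17) × (1−0.38) = 0.670656
P(Pitch system fails) [AND] = 0.670656 × 0.44 = 0.295089
P(Safety chain fails) [OR] = 1 − (1−0.295089) × (1−0.44) = 0.605250
P(Yaw brake lost) [OR] = 1 − (1−0.22) × (1−0.17) = 0.352600
P(Converter path lost) [AND] = 0.12 × 0.352600 = 0.042312
P(Emergency stop unavailable) [OR] = 1 − (1−0.27) × (1−0.042312) × (1−0.32) × (1−0.37) = 0.700500
P(Wind turbine shutdown fails) [OR] = 1 − (1−0.605250) × (1−0.700500) × (1−0.05) = 0.887684
Rounded to 4 decimal places: P(Wind turbine shutdown fails) ≈ 0.8877.

0.8877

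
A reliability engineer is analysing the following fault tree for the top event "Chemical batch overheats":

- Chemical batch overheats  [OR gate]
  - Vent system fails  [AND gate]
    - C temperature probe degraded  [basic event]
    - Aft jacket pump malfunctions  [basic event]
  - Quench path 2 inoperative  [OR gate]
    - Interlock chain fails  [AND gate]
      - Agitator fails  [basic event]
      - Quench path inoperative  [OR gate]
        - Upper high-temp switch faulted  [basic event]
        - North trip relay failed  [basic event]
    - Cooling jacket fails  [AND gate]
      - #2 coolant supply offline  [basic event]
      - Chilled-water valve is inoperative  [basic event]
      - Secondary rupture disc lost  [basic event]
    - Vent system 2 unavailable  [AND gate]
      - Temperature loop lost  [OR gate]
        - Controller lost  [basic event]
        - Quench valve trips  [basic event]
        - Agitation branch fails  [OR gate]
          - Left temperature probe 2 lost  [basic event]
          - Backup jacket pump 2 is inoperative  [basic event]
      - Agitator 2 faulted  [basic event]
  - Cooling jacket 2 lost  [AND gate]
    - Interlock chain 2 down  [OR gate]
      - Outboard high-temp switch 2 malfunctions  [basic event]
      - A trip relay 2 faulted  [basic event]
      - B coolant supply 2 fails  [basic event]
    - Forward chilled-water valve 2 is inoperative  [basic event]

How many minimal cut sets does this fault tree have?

11

Vent system fails [AND]: one cut set from each child combined → 1 × 1 = 1 cut set(s).
Quench path inoperative [OR]: union of children's cut sets → 2 cut set(s).
Interlock chain fails [AND]: one cut set from each child combined → 1 × 2 = 2 cut set(s).
Cooling jacket fails [AND]: one cut set from each child combined → 1 × 1 × 1 = 1 cut set(s).
Agitation branch fails [OR]: union of children's cut sets → 2 cut set(s).
Temperature loop lost [OR]: union of children's cut sets → 4 cut set(s).
Vent system 2 unavailable [AND]: one cut set from each child combined → 4 × 1 = 4 cut set(s).
Quench path 2 inoperative [OR]: union of children's cut sets → 7 cut set(s).
Interlock chain 2 down [OR]: union of children's cut sets → 3 cut set(s).
Cooling jacket 2 lost [AND]: one cut set from each child combined → 3 × 1 = 3 cut set(s).
Chemical batch overheats [OR]: union of children's cut sets → 11 cut set(s).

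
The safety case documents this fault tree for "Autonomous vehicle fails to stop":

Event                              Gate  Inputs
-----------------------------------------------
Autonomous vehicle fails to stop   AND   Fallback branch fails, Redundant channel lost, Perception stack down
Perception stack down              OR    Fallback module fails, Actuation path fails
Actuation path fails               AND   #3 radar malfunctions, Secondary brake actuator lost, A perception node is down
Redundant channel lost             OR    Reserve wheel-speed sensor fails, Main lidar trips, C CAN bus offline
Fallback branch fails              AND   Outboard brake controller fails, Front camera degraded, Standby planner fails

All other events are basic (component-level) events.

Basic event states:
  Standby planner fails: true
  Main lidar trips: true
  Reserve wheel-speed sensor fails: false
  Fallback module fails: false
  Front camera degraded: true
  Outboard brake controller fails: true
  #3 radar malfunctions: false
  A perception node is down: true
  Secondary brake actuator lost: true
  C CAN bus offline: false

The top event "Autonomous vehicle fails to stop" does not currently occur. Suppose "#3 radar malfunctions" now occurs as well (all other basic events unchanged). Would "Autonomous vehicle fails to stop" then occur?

Counterfactual: set "#3 radar malfunctions" to occurred.
Fallback branch fails [AND]: Outboard brake controller fails=occurs, Front camera degraded=occurs, Standby planner fails=occurs → all inputs occur → occurs.
Redundant channel lost [OR]: Reserve wheel-speed sensor fails=not, Main lidar trips=occurs, C CAN bus offline=not → at least one input occurs → occurs.
Actuation path fails [AND]: #3 radar malfunctions=occurs, Secondary brake actuator lost=occurs, A perception node is down=occurs → all inputs occur → occurs.
Perception stack down [OR]: Fallback module fails=not, Actuation path fails=occurs → at least one input occurs → occurs.
Autonomous vehicle fails to stop [AND]: Fallback branch fails=occurs, Redundant channel lost=occurs, Perception stack down=occurs → all inputs occur → occurs.

Yes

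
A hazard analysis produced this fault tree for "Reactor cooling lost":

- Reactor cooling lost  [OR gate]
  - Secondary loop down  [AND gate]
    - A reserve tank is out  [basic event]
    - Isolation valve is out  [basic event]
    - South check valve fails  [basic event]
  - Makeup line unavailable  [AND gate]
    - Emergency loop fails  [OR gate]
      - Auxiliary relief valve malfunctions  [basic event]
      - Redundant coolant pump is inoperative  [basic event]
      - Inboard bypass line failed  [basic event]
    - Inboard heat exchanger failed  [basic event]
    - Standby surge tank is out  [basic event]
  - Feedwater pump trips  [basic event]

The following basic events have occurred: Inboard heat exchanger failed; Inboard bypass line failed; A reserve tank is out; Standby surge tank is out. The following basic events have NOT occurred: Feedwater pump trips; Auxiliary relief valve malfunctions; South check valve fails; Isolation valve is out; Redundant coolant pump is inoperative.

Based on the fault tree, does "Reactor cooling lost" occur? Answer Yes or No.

Yes

Secondary loop down [AND]: A reserve tank is out=occurs, Isolation valve is out=not, South check valve fails=not → not all inputs occur → does not occur.
Emergency loop fails [OR]: Auxiliary relief valve malfunctions=not, Redundant coolant pump is inoperative=not, Inboard bypass line failed=occurs → at least one input occurs → occurs.
Makeup line unavailable [AND]: Emergency loop fails=occurs, Inboard heat exchanger failed=occurs, Standby surge tank is out=occurs → all inputs occur → occurs.
Reactor cooling lost [OR]: Secondary loop down=not, Makeup line unavailable=occurs, Feedwater pump trips=not → at least one input occurs → occurs.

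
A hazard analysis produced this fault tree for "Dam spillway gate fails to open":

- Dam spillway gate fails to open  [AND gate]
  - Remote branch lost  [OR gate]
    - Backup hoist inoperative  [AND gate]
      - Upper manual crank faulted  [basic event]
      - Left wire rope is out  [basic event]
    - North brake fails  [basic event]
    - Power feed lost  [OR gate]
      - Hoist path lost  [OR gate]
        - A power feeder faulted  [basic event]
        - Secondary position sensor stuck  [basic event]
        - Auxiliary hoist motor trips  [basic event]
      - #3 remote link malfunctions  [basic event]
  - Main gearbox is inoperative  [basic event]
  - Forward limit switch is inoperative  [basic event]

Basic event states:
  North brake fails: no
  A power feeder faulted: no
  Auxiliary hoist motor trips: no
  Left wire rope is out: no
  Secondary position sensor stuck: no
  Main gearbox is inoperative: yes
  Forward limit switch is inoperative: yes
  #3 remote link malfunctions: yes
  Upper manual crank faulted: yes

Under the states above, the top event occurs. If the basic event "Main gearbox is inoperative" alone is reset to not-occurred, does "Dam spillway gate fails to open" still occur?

No

Counterfactual: set "Main gearbox is inoperative" to not occurred.
Backup hoist inoperative [AND]: Upper manual crank faulted=occurs, Left wire rope is out=not → not all inputs occur → does not occur.
Hoist path lost [OR]: A power feeder faulted=not, Secondary position sensor stuck=not, Auxiliary hoist motor trips=not → no input occurs → does not occur.
Power feed lost [OR]: Hoist path lost=not, #3 remote link malfunctions=occurs → at least one input occurs → occurs.
Remote branch lost [OR]: Backup hoist inoperative=not, North brake fails=not, Power feed lost=occurs → at least one input occurs → occurs.
Dam spillway gate fails to open [AND]: Remote branch lost=occurs, Main gearbox is inoperative=not, Forward limit switch is inoperative=occurs → not all inputs occur → does not occur.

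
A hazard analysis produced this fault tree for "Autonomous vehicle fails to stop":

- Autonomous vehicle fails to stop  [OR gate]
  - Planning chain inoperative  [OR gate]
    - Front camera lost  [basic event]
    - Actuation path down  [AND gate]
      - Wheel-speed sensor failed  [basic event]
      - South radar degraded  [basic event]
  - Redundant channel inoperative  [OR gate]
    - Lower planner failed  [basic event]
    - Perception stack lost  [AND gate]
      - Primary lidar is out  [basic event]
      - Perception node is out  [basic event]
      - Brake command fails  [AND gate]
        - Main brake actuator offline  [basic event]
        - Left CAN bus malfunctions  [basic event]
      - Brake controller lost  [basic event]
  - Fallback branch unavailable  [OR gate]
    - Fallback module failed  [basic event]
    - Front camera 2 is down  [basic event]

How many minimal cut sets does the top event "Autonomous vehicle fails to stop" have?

Actuation path down [AND]: one cut set from each child combined → 1 × 1 = 1 cut set(s).
Planning chain inoperative [OR]: union of children's cut sets → 2 cut set(s).
Brake command fails [AND]: one cut set from each child combined → 1 × 1 = 1 cut set(s).
Perception stack lost [AND]: one cut set from each child combined → 1 × 1 × 1 × 1 = 1 cut set(s).
Redundant channel inoperative [OR]: union of children's cut sets → 2 cut set(s).
Fallback branch unavailable [OR]: union of children's cut sets → 2 cut set(s).
Autonomous vehicle fails to stop [OR]: union of children's cut sets → 6 cut set(s).
Minimal cut sets: {Front camera lost}; {South radar degraded, Wheel-speed sensor failed}; {Lower planner failed}; {Brake controller lost, Left CAN bus malfunctions, Main brake actuator offline, Perception node is out, Primary lidar is out}; {Fallback module failed}; {Front camera 2 is down}.

6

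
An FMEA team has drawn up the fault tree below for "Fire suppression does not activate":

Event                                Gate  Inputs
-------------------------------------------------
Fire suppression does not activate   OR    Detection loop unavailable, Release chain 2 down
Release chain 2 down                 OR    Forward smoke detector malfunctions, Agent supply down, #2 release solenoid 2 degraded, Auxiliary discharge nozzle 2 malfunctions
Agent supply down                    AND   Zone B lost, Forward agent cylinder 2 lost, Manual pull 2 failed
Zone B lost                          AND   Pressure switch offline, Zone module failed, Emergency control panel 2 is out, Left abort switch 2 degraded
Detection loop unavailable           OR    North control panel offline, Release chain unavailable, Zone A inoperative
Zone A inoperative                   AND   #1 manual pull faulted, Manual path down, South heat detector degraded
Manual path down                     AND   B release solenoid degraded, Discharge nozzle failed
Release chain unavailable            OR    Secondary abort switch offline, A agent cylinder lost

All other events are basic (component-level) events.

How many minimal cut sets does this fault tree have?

Release chain unavailable [OR]: union of children's cut sets → 2 cut set(s).
Manual path down [AND]: one cut set from each child combined → 1 × 1 = 1 cut set(s).
Zone A inoperative [AND]: one cut set from each child combined → 1 × 1 × 1 = 1 cut set(s).
Detection loop unavailable [OR]: union of children's cut sets → 4 cut set(s).
Zone B lost [AND]: one cut set from each child combined → 1 × 1 × 1 × 1 = 1 cut set(s).
Agent supply down [AND]: one cut set from each child combined → 1 × 1 × 1 = 1 cut set(s).
Release chain 2 down [OR]: union of children's cut sets → 4 cut set(s).
Fire suppression does not activate [OR]: union of children's cut sets → 8 cut set(s).
Minimal cut sets: {North control panel offline}; {Secondary abort switch offline}; {A agent cylinder lost}; {#1 manual pull faulted, B release solenoid degraded, Discharge nozzle failed, South heat detector degraded}; {Forward smoke detector malfunctions}; {Emergency control panel 2 is out, Forward agent cylinder 2 lost, Left abort switch 2 degraded, Manual pull 2 failed, Pressure switch offline, Zone module failed}; {#2 release solenoid 2 degraded}; {Auxiliary discharge nozzle 2 malfunctions}.

8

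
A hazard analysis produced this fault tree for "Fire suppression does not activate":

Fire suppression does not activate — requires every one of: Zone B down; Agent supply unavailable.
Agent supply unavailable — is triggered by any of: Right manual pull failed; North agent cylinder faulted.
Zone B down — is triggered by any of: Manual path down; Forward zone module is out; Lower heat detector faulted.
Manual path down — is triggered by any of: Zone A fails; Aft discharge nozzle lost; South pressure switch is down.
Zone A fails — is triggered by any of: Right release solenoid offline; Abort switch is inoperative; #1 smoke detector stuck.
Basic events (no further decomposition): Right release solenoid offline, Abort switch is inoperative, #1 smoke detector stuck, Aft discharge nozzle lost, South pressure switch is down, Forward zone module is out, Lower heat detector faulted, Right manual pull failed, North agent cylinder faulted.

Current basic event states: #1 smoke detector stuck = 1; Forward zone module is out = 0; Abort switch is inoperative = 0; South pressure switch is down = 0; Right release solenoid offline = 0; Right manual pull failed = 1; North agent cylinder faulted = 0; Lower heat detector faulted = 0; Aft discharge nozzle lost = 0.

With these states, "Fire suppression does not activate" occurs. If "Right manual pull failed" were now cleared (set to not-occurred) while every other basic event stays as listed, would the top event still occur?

No

Counterfactual: set "Right manual pull failed" to not occurred.
Zone A fails [OR]: Right release solenoid offline=not, Abort switch is inoperative=not, #1 smoke detector stuck=occurs → at least one input occurs → occurs.
Manual path down [OR]: Zone A fails=occurs, Aft discharge nozzle lost=not, South pressure switch is down=not → at least one input occurs → occurs.
Zone B down [OR]: Manual path down=occurs, Forward zone module is out=not, Lower heat detector faulted=not → at least one input occurs → occurs.
Agent supply unavailable [OR]: Right manual pull failed=not, North agent cylinder faulted=not → no input occurs → does not occur.
Fire suppression does not activate [AND]: Zone B down=occurs, Agent supply unavailable=not → not all inputs occur → does not occur.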